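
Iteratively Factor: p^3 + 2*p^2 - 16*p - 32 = (p + 4)*(p^2 - 2*p - 8) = (p - 4)*(p + 4)*(p + 2)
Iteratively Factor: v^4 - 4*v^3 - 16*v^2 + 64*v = (v + 4)*(v^3 - 8*v^2 + 16*v) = (v - 4)*(v + 4)*(v^2 - 4*v) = v*(v - 4)*(v + 4)*(v - 4)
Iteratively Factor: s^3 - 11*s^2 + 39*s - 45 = (s - 3)*(s^2 - 8*s + 15) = (s - 3)^2*(s - 5)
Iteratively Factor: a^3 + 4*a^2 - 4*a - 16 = (a - 2)*(a^2 + 6*a + 8) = (a - 2)*(a + 4)*(a + 2)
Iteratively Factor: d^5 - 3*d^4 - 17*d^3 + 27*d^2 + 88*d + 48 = (d - 4)*(d^4 + d^3 - 13*d^2 - 25*d - 12) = (d - 4)*(d + 1)*(d^3 - 13*d - 12) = (d - 4)^2*(d + 1)*(d^2 + 4*d + 3) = (d - 4)^2*(d + 1)^2*(d + 3)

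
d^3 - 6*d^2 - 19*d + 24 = (d - 8)*(d - 1)*(d + 3)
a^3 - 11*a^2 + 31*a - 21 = (a - 7)*(a - 3)*(a - 1)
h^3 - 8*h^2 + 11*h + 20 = (h - 5)*(h - 4)*(h + 1)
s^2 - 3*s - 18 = (s - 6)*(s + 3)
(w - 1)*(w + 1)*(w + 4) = w^3 + 4*w^2 - w - 4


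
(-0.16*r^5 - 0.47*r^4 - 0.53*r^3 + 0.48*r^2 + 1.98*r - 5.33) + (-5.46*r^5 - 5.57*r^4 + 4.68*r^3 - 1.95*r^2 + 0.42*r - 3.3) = -5.62*r^5 - 6.04*r^4 + 4.15*r^3 - 1.47*r^2 + 2.4*r - 8.63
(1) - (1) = 0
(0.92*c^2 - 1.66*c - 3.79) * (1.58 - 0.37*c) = -0.3404*c^3 + 2.0678*c^2 - 1.2205*c - 5.9882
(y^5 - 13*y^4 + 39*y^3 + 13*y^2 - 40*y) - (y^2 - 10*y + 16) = y^5 - 13*y^4 + 39*y^3 + 12*y^2 - 30*y - 16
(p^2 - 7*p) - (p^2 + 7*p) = -14*p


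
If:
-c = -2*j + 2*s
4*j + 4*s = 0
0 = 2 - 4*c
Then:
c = 1/2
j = 1/8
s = -1/8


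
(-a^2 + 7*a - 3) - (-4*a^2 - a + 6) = 3*a^2 + 8*a - 9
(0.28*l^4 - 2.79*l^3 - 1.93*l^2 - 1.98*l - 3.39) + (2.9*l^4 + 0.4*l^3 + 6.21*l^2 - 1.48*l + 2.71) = 3.18*l^4 - 2.39*l^3 + 4.28*l^2 - 3.46*l - 0.68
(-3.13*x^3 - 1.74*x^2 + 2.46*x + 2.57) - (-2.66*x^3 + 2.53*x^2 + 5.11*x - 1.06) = -0.47*x^3 - 4.27*x^2 - 2.65*x + 3.63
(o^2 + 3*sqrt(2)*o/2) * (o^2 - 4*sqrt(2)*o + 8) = o^4 - 5*sqrt(2)*o^3/2 - 4*o^2 + 12*sqrt(2)*o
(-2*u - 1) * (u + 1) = -2*u^2 - 3*u - 1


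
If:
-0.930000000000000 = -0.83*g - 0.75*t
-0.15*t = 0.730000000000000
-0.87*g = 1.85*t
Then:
No Solution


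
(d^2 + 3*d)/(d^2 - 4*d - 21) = d/(d - 7)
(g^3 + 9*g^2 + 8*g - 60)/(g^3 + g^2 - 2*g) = (g^3 + 9*g^2 + 8*g - 60)/(g*(g^2 + g - 2))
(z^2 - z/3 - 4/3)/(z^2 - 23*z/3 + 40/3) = (3*z^2 - z - 4)/(3*z^2 - 23*z + 40)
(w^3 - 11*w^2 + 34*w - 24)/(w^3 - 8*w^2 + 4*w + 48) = (w - 1)/(w + 2)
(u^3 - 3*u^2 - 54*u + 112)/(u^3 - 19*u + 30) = (u^2 - u - 56)/(u^2 + 2*u - 15)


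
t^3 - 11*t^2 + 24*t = t*(t - 8)*(t - 3)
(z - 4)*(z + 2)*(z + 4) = z^3 + 2*z^2 - 16*z - 32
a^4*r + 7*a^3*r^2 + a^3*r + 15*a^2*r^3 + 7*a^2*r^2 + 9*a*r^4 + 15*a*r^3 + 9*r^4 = (a + r)*(a + 3*r)^2*(a*r + r)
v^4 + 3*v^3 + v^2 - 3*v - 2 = (v - 1)*(v + 1)^2*(v + 2)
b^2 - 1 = (b - 1)*(b + 1)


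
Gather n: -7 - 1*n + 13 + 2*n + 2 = n + 8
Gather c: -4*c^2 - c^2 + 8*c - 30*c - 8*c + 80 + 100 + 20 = -5*c^2 - 30*c + 200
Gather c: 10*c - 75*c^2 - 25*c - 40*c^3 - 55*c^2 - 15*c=-40*c^3 - 130*c^2 - 30*c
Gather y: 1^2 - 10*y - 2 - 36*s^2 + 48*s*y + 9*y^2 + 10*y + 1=-36*s^2 + 48*s*y + 9*y^2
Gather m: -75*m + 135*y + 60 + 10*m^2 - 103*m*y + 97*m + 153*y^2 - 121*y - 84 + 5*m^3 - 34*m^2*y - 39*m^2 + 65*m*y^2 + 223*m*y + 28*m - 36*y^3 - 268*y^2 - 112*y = 5*m^3 + m^2*(-34*y - 29) + m*(65*y^2 + 120*y + 50) - 36*y^3 - 115*y^2 - 98*y - 24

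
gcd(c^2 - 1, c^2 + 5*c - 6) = c - 1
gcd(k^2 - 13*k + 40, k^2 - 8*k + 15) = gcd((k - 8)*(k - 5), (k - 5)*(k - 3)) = k - 5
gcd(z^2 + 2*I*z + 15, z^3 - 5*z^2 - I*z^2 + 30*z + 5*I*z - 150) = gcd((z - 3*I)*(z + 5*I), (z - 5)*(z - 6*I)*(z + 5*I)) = z + 5*I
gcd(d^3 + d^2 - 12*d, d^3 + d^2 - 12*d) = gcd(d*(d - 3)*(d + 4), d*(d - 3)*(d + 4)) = d^3 + d^2 - 12*d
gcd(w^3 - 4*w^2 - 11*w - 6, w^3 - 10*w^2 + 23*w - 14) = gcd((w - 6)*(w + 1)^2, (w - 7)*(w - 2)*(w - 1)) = 1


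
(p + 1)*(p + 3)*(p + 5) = p^3 + 9*p^2 + 23*p + 15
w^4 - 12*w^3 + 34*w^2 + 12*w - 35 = (w - 7)*(w - 5)*(w - 1)*(w + 1)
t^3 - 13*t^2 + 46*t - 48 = (t - 8)*(t - 3)*(t - 2)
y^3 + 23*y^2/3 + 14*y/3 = y*(y + 2/3)*(y + 7)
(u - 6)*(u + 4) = u^2 - 2*u - 24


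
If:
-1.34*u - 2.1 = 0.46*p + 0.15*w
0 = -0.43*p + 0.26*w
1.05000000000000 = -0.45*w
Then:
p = -1.41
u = -0.82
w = -2.33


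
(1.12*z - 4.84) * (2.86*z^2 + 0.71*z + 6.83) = 3.2032*z^3 - 13.0472*z^2 + 4.2132*z - 33.0572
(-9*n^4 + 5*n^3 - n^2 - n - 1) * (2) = -18*n^4 + 10*n^3 - 2*n^2 - 2*n - 2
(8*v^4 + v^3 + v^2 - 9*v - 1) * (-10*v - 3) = -80*v^5 - 34*v^4 - 13*v^3 + 87*v^2 + 37*v + 3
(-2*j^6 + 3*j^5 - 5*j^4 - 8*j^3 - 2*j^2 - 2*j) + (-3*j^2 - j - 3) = -2*j^6 + 3*j^5 - 5*j^4 - 8*j^3 - 5*j^2 - 3*j - 3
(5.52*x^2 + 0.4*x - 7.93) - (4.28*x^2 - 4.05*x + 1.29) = 1.24*x^2 + 4.45*x - 9.22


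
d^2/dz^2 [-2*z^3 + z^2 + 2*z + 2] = 2 - 12*z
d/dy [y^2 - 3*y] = 2*y - 3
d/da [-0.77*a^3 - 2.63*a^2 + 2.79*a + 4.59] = -2.31*a^2 - 5.26*a + 2.79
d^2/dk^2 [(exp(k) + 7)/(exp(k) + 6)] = (exp(k) - 6)*exp(k)/(exp(3*k) + 18*exp(2*k) + 108*exp(k) + 216)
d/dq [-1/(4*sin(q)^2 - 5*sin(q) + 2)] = (8*sin(q) - 5)*cos(q)/(4*sin(q)^2 - 5*sin(q) + 2)^2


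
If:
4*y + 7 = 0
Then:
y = -7/4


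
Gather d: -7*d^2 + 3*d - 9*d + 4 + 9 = -7*d^2 - 6*d + 13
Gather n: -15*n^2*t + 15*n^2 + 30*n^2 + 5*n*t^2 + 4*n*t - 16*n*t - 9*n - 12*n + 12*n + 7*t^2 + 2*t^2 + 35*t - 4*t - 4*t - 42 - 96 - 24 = n^2*(45 - 15*t) + n*(5*t^2 - 12*t - 9) + 9*t^2 + 27*t - 162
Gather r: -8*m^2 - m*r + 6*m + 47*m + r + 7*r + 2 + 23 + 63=-8*m^2 + 53*m + r*(8 - m) + 88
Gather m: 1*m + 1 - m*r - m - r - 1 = -m*r - r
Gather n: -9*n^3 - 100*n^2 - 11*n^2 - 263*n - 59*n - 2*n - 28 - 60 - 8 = -9*n^3 - 111*n^2 - 324*n - 96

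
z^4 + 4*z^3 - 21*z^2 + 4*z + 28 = (z - 2)^2*(z + 1)*(z + 7)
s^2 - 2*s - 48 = (s - 8)*(s + 6)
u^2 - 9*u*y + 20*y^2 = (u - 5*y)*(u - 4*y)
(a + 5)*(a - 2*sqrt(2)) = a^2 - 2*sqrt(2)*a + 5*a - 10*sqrt(2)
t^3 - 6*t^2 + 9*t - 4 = (t - 4)*(t - 1)^2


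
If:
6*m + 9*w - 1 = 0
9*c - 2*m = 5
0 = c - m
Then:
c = 5/7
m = 5/7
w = -23/63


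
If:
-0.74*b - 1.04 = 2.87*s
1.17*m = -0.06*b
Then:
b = -3.87837837837838*s - 1.40540540540541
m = 0.198891198891199*s + 0.0720720720720721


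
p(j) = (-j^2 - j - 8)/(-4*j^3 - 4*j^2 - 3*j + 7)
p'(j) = (-2*j - 1)/(-4*j^3 - 4*j^2 - 3*j + 7) + (-j^2 - j - 8)*(12*j^2 + 8*j + 3)/(-4*j^3 - 4*j^2 - 3*j + 7)^2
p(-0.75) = -0.90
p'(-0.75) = -0.33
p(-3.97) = -0.10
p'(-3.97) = -0.04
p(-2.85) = -0.18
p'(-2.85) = -0.12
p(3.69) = 0.10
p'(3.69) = -0.04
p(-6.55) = -0.05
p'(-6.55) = -0.01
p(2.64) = 0.17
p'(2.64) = -0.12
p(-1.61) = -0.49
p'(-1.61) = -0.46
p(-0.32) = -1.01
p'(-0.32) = -0.27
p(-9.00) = -0.03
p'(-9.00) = 0.00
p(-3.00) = -0.16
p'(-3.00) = -0.10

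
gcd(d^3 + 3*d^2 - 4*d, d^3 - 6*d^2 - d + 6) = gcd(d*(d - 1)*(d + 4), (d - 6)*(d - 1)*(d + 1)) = d - 1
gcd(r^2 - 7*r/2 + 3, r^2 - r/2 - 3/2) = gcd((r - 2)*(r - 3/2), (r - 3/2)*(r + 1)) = r - 3/2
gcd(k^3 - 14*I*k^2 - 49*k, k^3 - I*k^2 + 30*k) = k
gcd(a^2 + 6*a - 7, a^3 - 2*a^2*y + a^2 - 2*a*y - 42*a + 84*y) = a + 7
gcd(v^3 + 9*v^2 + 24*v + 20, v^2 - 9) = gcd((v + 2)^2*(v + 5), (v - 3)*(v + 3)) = 1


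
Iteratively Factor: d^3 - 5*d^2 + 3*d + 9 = (d - 3)*(d^2 - 2*d - 3) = (d - 3)*(d + 1)*(d - 3)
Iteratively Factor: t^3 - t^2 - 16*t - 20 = (t + 2)*(t^2 - 3*t - 10) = (t - 5)*(t + 2)*(t + 2)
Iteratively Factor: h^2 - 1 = (h - 1)*(h + 1)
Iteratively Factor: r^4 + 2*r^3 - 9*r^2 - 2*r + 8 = (r - 2)*(r^3 + 4*r^2 - r - 4) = (r - 2)*(r + 4)*(r^2 - 1) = (r - 2)*(r - 1)*(r + 4)*(r + 1)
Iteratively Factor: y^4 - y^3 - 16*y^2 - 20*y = (y)*(y^3 - y^2 - 16*y - 20) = y*(y - 5)*(y^2 + 4*y + 4) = y*(y - 5)*(y + 2)*(y + 2)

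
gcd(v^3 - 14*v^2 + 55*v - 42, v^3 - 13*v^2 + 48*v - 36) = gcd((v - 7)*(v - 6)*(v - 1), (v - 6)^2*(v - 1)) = v^2 - 7*v + 6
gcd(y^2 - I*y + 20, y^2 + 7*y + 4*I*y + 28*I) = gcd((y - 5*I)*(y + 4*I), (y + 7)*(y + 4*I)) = y + 4*I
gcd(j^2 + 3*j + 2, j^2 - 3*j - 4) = j + 1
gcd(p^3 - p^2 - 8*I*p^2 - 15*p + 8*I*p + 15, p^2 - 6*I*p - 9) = p - 3*I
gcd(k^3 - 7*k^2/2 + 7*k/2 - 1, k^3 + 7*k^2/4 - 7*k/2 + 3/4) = k - 1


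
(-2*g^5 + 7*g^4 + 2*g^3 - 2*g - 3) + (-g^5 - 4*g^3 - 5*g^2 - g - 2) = -3*g^5 + 7*g^4 - 2*g^3 - 5*g^2 - 3*g - 5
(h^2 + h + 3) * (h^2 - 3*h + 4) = h^4 - 2*h^3 + 4*h^2 - 5*h + 12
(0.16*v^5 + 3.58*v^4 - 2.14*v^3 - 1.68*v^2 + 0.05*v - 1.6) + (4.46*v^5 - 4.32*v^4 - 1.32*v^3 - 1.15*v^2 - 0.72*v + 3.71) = 4.62*v^5 - 0.74*v^4 - 3.46*v^3 - 2.83*v^2 - 0.67*v + 2.11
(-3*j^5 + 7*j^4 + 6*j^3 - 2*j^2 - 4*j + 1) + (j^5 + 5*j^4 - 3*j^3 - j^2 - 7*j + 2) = -2*j^5 + 12*j^4 + 3*j^3 - 3*j^2 - 11*j + 3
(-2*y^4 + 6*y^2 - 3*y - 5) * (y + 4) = -2*y^5 - 8*y^4 + 6*y^3 + 21*y^2 - 17*y - 20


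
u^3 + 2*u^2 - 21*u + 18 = (u - 3)*(u - 1)*(u + 6)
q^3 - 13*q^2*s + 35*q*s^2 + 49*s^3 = (q - 7*s)^2*(q + s)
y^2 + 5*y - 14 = (y - 2)*(y + 7)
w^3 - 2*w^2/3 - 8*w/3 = w*(w - 2)*(w + 4/3)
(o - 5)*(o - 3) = o^2 - 8*o + 15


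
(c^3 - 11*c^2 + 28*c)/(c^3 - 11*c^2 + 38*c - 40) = c*(c - 7)/(c^2 - 7*c + 10)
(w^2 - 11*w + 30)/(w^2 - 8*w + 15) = (w - 6)/(w - 3)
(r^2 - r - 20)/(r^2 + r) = (r^2 - r - 20)/(r*(r + 1))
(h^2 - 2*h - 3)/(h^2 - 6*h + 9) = (h + 1)/(h - 3)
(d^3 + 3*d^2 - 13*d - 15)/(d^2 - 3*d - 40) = (d^2 - 2*d - 3)/(d - 8)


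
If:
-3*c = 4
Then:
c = -4/3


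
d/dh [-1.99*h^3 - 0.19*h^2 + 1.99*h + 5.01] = -5.97*h^2 - 0.38*h + 1.99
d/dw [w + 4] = 1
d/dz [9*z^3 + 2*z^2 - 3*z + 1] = 27*z^2 + 4*z - 3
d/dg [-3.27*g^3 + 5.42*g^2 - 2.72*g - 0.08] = -9.81*g^2 + 10.84*g - 2.72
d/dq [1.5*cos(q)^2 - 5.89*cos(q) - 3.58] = (5.89 - 3.0*cos(q))*sin(q)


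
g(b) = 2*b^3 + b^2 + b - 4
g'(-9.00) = 469.00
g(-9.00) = -1390.00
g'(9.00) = 505.00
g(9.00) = 1544.00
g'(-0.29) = 0.92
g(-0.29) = -4.25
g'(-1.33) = 8.95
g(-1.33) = -8.27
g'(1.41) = 15.75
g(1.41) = 5.00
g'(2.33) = 38.23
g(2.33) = 29.06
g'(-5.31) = 159.56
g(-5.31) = -280.56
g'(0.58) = 4.18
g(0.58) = -2.69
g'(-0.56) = 1.76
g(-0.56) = -4.60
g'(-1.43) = 10.41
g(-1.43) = -9.23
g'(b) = 6*b^2 + 2*b + 1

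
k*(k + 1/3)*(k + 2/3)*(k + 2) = k^4 + 3*k^3 + 20*k^2/9 + 4*k/9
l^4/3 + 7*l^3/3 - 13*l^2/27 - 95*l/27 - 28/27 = (l/3 + 1/3)*(l - 4/3)*(l + 1/3)*(l + 7)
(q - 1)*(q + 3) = q^2 + 2*q - 3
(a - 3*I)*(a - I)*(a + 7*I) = a^3 + 3*I*a^2 + 25*a - 21*I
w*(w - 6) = w^2 - 6*w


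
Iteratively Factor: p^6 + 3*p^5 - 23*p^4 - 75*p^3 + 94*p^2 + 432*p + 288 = (p + 4)*(p^5 - p^4 - 19*p^3 + p^2 + 90*p + 72) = (p + 3)*(p + 4)*(p^4 - 4*p^3 - 7*p^2 + 22*p + 24) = (p + 1)*(p + 3)*(p + 4)*(p^3 - 5*p^2 - 2*p + 24) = (p - 4)*(p + 1)*(p + 3)*(p + 4)*(p^2 - p - 6) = (p - 4)*(p - 3)*(p + 1)*(p + 3)*(p + 4)*(p + 2)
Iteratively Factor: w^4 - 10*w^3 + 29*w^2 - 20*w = (w - 4)*(w^3 - 6*w^2 + 5*w) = w*(w - 4)*(w^2 - 6*w + 5) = w*(w - 4)*(w - 1)*(w - 5)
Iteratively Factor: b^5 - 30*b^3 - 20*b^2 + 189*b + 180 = (b - 5)*(b^4 + 5*b^3 - 5*b^2 - 45*b - 36) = (b - 5)*(b + 3)*(b^3 + 2*b^2 - 11*b - 12) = (b - 5)*(b + 3)*(b + 4)*(b^2 - 2*b - 3) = (b - 5)*(b + 1)*(b + 3)*(b + 4)*(b - 3)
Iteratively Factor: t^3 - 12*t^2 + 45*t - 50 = (t - 2)*(t^2 - 10*t + 25) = (t - 5)*(t - 2)*(t - 5)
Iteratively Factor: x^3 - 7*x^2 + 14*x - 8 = (x - 1)*(x^2 - 6*x + 8) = (x - 4)*(x - 1)*(x - 2)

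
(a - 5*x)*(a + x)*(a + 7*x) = a^3 + 3*a^2*x - 33*a*x^2 - 35*x^3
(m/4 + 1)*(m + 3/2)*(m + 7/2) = m^3/4 + 9*m^2/4 + 101*m/16 + 21/4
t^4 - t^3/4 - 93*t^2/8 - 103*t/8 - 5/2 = (t - 4)*(t + 1/4)*(t + 1)*(t + 5/2)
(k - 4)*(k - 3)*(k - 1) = k^3 - 8*k^2 + 19*k - 12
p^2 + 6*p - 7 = (p - 1)*(p + 7)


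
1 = 1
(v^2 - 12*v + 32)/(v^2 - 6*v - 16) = (v - 4)/(v + 2)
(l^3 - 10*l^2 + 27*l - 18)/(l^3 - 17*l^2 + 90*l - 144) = (l - 1)/(l - 8)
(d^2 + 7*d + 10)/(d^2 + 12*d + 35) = (d + 2)/(d + 7)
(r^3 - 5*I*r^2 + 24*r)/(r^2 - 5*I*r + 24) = r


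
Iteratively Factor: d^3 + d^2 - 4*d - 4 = (d + 2)*(d^2 - d - 2) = (d + 1)*(d + 2)*(d - 2)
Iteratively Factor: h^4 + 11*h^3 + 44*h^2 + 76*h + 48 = (h + 2)*(h^3 + 9*h^2 + 26*h + 24) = (h + 2)^2*(h^2 + 7*h + 12) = (h + 2)^2*(h + 4)*(h + 3)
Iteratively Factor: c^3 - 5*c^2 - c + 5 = (c - 1)*(c^2 - 4*c - 5) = (c - 1)*(c + 1)*(c - 5)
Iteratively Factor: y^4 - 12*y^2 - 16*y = (y)*(y^3 - 12*y - 16) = y*(y + 2)*(y^2 - 2*y - 8) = y*(y + 2)^2*(y - 4)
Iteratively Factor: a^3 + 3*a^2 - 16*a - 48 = (a - 4)*(a^2 + 7*a + 12) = (a - 4)*(a + 4)*(a + 3)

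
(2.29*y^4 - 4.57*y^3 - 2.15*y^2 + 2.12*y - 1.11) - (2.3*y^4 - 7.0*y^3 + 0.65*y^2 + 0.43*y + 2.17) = -0.00999999999999979*y^4 + 2.43*y^3 - 2.8*y^2 + 1.69*y - 3.28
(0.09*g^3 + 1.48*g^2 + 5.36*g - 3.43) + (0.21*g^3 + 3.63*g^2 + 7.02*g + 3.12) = 0.3*g^3 + 5.11*g^2 + 12.38*g - 0.31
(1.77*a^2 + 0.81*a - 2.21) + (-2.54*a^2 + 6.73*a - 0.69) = -0.77*a^2 + 7.54*a - 2.9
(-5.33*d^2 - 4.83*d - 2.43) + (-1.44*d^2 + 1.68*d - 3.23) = -6.77*d^2 - 3.15*d - 5.66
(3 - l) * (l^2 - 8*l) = -l^3 + 11*l^2 - 24*l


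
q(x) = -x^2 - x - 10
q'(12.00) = -25.00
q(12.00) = -166.00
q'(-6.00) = 11.00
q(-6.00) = -40.00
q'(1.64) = -4.28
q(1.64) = -14.33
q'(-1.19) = 1.38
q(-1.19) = -10.23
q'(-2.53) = 4.06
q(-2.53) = -13.87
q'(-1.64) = 2.28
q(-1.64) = -11.05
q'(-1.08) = 1.16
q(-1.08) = -10.09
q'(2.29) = -5.58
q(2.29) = -17.53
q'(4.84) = -10.68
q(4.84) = -38.27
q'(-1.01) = 1.02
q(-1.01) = -10.01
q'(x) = -2*x - 1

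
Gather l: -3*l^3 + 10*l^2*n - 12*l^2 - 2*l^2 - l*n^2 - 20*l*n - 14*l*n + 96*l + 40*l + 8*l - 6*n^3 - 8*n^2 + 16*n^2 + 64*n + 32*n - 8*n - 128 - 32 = -3*l^3 + l^2*(10*n - 14) + l*(-n^2 - 34*n + 144) - 6*n^3 + 8*n^2 + 88*n - 160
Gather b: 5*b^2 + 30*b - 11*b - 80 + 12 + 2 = 5*b^2 + 19*b - 66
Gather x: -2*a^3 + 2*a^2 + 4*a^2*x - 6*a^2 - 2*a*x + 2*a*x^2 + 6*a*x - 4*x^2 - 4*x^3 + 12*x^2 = -2*a^3 - 4*a^2 - 4*x^3 + x^2*(2*a + 8) + x*(4*a^2 + 4*a)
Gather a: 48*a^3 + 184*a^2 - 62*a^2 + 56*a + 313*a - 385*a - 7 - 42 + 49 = 48*a^3 + 122*a^2 - 16*a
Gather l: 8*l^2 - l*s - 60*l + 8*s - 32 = 8*l^2 + l*(-s - 60) + 8*s - 32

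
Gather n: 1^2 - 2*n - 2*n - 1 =-4*n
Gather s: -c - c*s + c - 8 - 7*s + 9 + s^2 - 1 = s^2 + s*(-c - 7)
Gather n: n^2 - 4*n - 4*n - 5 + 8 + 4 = n^2 - 8*n + 7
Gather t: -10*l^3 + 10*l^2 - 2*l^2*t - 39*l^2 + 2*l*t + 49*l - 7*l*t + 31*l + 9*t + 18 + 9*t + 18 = -10*l^3 - 29*l^2 + 80*l + t*(-2*l^2 - 5*l + 18) + 36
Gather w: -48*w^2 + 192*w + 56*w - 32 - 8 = -48*w^2 + 248*w - 40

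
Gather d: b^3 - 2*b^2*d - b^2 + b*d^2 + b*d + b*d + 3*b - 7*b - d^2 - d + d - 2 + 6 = b^3 - b^2 - 4*b + d^2*(b - 1) + d*(-2*b^2 + 2*b) + 4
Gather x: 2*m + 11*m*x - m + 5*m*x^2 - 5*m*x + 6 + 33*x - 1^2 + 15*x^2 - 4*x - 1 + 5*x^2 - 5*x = m + x^2*(5*m + 20) + x*(6*m + 24) + 4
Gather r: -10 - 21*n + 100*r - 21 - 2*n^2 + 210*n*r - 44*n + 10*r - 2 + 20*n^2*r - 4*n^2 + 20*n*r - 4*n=-6*n^2 - 69*n + r*(20*n^2 + 230*n + 110) - 33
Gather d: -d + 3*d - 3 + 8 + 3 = 2*d + 8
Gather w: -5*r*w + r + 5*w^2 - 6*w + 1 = r + 5*w^2 + w*(-5*r - 6) + 1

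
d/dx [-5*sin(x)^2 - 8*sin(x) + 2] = -2*(5*sin(x) + 4)*cos(x)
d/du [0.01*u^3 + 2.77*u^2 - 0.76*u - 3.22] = 0.03*u^2 + 5.54*u - 0.76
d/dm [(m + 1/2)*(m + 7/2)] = 2*m + 4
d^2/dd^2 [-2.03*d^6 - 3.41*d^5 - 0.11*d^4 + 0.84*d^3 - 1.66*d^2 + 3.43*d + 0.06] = -60.9*d^4 - 68.2*d^3 - 1.32*d^2 + 5.04*d - 3.32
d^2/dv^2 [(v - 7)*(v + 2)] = 2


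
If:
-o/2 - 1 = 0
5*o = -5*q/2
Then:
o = -2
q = 4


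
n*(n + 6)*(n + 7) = n^3 + 13*n^2 + 42*n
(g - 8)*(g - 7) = g^2 - 15*g + 56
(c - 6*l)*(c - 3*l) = c^2 - 9*c*l + 18*l^2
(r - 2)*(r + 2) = r^2 - 4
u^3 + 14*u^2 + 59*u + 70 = (u + 2)*(u + 5)*(u + 7)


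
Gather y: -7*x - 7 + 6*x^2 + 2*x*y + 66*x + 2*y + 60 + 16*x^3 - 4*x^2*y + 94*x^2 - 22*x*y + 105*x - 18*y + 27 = 16*x^3 + 100*x^2 + 164*x + y*(-4*x^2 - 20*x - 16) + 80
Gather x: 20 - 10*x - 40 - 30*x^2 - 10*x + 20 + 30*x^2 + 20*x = 0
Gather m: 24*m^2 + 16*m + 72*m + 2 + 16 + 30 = 24*m^2 + 88*m + 48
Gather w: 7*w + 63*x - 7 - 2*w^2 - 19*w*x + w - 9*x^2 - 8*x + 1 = -2*w^2 + w*(8 - 19*x) - 9*x^2 + 55*x - 6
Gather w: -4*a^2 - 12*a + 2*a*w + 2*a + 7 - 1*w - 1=-4*a^2 - 10*a + w*(2*a - 1) + 6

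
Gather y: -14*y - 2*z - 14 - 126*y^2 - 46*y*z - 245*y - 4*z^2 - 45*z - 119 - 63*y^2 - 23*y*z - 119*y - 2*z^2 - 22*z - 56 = -189*y^2 + y*(-69*z - 378) - 6*z^2 - 69*z - 189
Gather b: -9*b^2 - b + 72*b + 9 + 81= -9*b^2 + 71*b + 90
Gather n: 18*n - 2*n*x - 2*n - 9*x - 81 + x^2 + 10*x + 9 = n*(16 - 2*x) + x^2 + x - 72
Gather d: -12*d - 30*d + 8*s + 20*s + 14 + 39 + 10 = -42*d + 28*s + 63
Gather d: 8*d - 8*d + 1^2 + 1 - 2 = 0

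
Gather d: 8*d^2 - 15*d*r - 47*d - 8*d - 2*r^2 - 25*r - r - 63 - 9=8*d^2 + d*(-15*r - 55) - 2*r^2 - 26*r - 72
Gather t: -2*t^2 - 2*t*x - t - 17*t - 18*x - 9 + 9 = -2*t^2 + t*(-2*x - 18) - 18*x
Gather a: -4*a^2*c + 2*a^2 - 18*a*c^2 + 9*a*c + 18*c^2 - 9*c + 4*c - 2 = a^2*(2 - 4*c) + a*(-18*c^2 + 9*c) + 18*c^2 - 5*c - 2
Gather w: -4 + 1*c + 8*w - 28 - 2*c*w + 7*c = 8*c + w*(8 - 2*c) - 32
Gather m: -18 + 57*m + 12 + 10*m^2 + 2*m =10*m^2 + 59*m - 6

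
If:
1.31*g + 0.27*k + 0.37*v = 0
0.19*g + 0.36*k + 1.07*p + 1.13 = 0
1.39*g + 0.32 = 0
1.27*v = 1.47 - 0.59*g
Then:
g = -0.23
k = -0.62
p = -0.81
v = 1.26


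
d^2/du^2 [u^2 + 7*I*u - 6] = 2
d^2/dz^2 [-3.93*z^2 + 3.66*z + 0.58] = -7.86000000000000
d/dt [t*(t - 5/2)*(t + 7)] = 3*t^2 + 9*t - 35/2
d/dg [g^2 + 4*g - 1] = 2*g + 4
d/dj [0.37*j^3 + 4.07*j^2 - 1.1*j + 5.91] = 1.11*j^2 + 8.14*j - 1.1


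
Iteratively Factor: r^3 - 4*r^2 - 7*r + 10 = (r + 2)*(r^2 - 6*r + 5) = (r - 1)*(r + 2)*(r - 5)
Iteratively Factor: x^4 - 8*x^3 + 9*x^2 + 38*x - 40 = (x - 1)*(x^3 - 7*x^2 + 2*x + 40) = (x - 1)*(x + 2)*(x^2 - 9*x + 20) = (x - 5)*(x - 1)*(x + 2)*(x - 4)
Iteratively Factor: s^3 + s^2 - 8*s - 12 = (s + 2)*(s^2 - s - 6) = (s + 2)^2*(s - 3)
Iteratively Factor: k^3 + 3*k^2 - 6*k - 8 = (k + 1)*(k^2 + 2*k - 8) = (k + 1)*(k + 4)*(k - 2)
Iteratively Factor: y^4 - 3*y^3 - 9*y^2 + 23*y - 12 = (y - 1)*(y^3 - 2*y^2 - 11*y + 12) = (y - 1)*(y + 3)*(y^2 - 5*y + 4) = (y - 1)^2*(y + 3)*(y - 4)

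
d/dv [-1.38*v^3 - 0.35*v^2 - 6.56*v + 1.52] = -4.14*v^2 - 0.7*v - 6.56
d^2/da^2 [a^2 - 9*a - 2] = 2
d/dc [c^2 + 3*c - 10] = 2*c + 3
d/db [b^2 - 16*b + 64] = 2*b - 16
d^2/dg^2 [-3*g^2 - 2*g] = -6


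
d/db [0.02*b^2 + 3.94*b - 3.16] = 0.04*b + 3.94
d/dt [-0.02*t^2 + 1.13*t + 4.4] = 1.13 - 0.04*t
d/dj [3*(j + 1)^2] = 6*j + 6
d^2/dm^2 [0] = 0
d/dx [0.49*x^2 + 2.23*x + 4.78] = 0.98*x + 2.23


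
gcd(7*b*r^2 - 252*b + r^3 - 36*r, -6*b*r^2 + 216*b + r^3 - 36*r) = r^2 - 36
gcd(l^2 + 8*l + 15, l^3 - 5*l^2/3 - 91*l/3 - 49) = l + 3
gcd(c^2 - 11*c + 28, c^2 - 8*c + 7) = c - 7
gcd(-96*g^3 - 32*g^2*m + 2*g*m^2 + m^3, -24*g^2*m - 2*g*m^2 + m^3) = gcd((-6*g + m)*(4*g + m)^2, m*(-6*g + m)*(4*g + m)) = 24*g^2 + 2*g*m - m^2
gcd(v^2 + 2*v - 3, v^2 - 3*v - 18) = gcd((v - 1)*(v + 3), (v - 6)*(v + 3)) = v + 3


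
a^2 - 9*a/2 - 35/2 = (a - 7)*(a + 5/2)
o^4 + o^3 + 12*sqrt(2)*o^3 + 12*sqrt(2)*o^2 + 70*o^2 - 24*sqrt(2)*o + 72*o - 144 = (o - 1)*(o + 2)*(o + 6*sqrt(2))^2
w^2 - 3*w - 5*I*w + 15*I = (w - 3)*(w - 5*I)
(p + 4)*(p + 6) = p^2 + 10*p + 24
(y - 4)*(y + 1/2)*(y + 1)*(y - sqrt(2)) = y^4 - 5*y^3/2 - sqrt(2)*y^3 - 11*y^2/2 + 5*sqrt(2)*y^2/2 - 2*y + 11*sqrt(2)*y/2 + 2*sqrt(2)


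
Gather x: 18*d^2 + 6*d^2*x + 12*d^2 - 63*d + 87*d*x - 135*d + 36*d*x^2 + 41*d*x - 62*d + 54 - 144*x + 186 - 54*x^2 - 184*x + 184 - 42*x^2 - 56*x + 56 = 30*d^2 - 260*d + x^2*(36*d - 96) + x*(6*d^2 + 128*d - 384) + 480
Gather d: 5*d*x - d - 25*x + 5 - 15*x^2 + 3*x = d*(5*x - 1) - 15*x^2 - 22*x + 5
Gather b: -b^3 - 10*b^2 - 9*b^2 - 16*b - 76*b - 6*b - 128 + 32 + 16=-b^3 - 19*b^2 - 98*b - 80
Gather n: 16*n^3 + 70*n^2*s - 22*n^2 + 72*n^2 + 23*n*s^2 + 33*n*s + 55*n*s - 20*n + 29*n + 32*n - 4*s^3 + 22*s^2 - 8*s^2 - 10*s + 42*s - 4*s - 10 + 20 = 16*n^3 + n^2*(70*s + 50) + n*(23*s^2 + 88*s + 41) - 4*s^3 + 14*s^2 + 28*s + 10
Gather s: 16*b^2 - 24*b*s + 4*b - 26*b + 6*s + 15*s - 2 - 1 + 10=16*b^2 - 22*b + s*(21 - 24*b) + 7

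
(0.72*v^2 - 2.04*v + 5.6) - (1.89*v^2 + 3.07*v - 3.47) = -1.17*v^2 - 5.11*v + 9.07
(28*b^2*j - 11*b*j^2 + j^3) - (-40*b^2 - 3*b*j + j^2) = 28*b^2*j + 40*b^2 - 11*b*j^2 + 3*b*j + j^3 - j^2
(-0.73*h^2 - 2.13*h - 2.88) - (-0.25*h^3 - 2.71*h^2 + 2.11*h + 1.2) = 0.25*h^3 + 1.98*h^2 - 4.24*h - 4.08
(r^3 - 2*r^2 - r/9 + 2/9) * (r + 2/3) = r^4 - 4*r^3/3 - 13*r^2/9 + 4*r/27 + 4/27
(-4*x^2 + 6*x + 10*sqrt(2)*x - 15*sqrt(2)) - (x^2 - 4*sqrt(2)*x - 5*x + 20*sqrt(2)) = -5*x^2 + 11*x + 14*sqrt(2)*x - 35*sqrt(2)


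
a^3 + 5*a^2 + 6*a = a*(a + 2)*(a + 3)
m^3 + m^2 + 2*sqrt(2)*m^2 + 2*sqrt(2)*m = m*(m + 1)*(m + 2*sqrt(2))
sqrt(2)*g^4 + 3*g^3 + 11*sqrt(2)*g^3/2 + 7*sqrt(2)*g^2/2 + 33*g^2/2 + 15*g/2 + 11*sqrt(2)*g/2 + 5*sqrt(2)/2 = (g + 5)*(g + sqrt(2)/2)*(g + sqrt(2))*(sqrt(2)*g + sqrt(2)/2)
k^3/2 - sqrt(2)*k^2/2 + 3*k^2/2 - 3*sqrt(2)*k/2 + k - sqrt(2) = (k/2 + 1/2)*(k + 2)*(k - sqrt(2))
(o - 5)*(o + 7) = o^2 + 2*o - 35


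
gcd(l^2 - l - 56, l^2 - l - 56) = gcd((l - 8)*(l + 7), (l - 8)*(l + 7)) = l^2 - l - 56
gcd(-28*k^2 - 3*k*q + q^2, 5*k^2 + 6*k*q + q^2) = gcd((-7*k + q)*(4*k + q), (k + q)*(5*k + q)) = 1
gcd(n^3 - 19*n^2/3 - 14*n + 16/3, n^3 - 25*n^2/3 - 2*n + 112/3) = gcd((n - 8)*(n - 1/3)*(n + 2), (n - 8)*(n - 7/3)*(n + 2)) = n^2 - 6*n - 16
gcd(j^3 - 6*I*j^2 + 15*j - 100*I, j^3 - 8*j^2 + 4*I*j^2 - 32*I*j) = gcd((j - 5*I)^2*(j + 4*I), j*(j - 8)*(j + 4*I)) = j + 4*I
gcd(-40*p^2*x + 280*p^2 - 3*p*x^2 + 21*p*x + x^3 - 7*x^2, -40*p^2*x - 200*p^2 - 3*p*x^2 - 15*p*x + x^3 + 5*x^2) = -40*p^2 - 3*p*x + x^2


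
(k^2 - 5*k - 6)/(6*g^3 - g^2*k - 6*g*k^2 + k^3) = (k^2 - 5*k - 6)/(6*g^3 - g^2*k - 6*g*k^2 + k^3)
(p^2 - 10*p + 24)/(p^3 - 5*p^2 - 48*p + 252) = (p - 4)/(p^2 + p - 42)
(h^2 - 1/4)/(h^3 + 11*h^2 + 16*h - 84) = (h^2 - 1/4)/(h^3 + 11*h^2 + 16*h - 84)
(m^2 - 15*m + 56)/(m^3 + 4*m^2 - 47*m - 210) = (m - 8)/(m^2 + 11*m + 30)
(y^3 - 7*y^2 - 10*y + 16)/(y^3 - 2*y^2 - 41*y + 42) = (y^2 - 6*y - 16)/(y^2 - y - 42)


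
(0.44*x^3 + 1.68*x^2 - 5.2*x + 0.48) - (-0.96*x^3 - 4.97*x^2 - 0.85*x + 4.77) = 1.4*x^3 + 6.65*x^2 - 4.35*x - 4.29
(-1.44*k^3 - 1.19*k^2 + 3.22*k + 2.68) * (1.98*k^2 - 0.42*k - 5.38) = -2.8512*k^5 - 1.7514*k^4 + 14.6226*k^3 + 10.3562*k^2 - 18.4492*k - 14.4184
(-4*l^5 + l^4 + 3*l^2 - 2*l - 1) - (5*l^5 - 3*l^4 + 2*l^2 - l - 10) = -9*l^5 + 4*l^4 + l^2 - l + 9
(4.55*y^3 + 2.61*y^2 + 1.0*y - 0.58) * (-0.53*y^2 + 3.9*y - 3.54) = -2.4115*y^5 + 16.3617*y^4 - 6.458*y^3 - 5.032*y^2 - 5.802*y + 2.0532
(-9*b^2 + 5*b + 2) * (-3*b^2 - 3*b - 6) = 27*b^4 + 12*b^3 + 33*b^2 - 36*b - 12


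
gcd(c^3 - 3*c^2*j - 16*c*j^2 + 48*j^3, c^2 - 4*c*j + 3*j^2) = c - 3*j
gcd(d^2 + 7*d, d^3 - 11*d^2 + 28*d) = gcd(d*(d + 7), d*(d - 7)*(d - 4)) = d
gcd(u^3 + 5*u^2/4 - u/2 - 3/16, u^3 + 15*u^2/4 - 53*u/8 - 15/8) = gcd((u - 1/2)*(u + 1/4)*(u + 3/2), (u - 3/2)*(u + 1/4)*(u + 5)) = u + 1/4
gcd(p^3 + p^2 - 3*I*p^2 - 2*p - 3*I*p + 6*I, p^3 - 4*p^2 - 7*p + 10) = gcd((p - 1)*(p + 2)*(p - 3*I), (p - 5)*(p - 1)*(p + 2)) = p^2 + p - 2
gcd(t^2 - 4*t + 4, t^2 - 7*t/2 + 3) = t - 2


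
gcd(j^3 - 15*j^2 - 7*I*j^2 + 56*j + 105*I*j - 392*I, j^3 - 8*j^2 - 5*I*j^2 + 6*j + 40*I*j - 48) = j - 8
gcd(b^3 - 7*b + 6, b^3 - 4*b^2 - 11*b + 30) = b^2 + b - 6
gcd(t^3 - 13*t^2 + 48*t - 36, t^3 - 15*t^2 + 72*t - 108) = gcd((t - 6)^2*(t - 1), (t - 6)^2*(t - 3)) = t^2 - 12*t + 36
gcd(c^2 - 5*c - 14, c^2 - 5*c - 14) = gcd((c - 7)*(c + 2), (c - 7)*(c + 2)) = c^2 - 5*c - 14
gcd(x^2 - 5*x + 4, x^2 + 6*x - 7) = x - 1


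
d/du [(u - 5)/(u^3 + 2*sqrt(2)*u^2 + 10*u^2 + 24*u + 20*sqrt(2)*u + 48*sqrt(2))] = (u^3 + 2*sqrt(2)*u^2 + 10*u^2 + 24*u + 20*sqrt(2)*u - (u - 5)*(3*u^2 + 4*sqrt(2)*u + 20*u + 24 + 20*sqrt(2)) + 48*sqrt(2))/(u^3 + 2*sqrt(2)*u^2 + 10*u^2 + 24*u + 20*sqrt(2)*u + 48*sqrt(2))^2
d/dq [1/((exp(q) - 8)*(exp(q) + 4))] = 2*(2 - exp(q))*exp(q)/(exp(4*q) - 8*exp(3*q) - 48*exp(2*q) + 256*exp(q) + 1024)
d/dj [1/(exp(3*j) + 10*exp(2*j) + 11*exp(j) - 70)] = (-3*exp(2*j) - 20*exp(j) - 11)*exp(j)/(exp(3*j) + 10*exp(2*j) + 11*exp(j) - 70)^2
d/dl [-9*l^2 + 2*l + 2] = 2 - 18*l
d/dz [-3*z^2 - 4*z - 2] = -6*z - 4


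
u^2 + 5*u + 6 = (u + 2)*(u + 3)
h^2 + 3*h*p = h*(h + 3*p)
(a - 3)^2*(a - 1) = a^3 - 7*a^2 + 15*a - 9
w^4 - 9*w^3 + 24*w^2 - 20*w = w*(w - 5)*(w - 2)^2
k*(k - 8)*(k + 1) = k^3 - 7*k^2 - 8*k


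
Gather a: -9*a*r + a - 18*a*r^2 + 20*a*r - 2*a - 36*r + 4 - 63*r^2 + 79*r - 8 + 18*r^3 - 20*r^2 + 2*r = a*(-18*r^2 + 11*r - 1) + 18*r^3 - 83*r^2 + 45*r - 4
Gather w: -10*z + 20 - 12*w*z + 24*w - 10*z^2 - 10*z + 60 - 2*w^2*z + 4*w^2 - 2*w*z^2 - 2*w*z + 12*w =w^2*(4 - 2*z) + w*(-2*z^2 - 14*z + 36) - 10*z^2 - 20*z + 80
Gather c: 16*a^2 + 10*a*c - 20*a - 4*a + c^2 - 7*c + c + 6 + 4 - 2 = 16*a^2 - 24*a + c^2 + c*(10*a - 6) + 8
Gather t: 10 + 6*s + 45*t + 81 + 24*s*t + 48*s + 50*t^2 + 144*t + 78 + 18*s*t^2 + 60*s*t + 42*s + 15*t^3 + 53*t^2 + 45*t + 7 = 96*s + 15*t^3 + t^2*(18*s + 103) + t*(84*s + 234) + 176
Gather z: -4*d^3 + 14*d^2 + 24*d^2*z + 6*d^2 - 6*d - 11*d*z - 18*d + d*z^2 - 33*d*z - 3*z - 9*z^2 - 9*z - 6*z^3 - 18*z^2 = -4*d^3 + 20*d^2 - 24*d - 6*z^3 + z^2*(d - 27) + z*(24*d^2 - 44*d - 12)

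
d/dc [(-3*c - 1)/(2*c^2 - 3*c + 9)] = 2*(3*c^2 + 2*c - 15)/(4*c^4 - 12*c^3 + 45*c^2 - 54*c + 81)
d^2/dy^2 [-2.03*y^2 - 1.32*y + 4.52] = -4.06000000000000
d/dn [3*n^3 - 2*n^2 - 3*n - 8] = 9*n^2 - 4*n - 3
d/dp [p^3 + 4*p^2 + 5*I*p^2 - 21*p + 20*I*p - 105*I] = 3*p^2 + p*(8 + 10*I) - 21 + 20*I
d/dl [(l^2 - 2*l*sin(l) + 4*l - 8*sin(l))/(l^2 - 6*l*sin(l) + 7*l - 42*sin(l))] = (4*l^3*cos(l) - 4*l^2*sin(l) + 44*l^2*cos(l) + 3*l^2 - 68*l*sin(l) + 112*l*cos(l) + 36*sin(l)^2 - 112*sin(l))/((l + 7)^2*(l - 6*sin(l))^2)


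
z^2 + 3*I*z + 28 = (z - 4*I)*(z + 7*I)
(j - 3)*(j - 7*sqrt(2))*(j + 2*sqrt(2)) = j^3 - 5*sqrt(2)*j^2 - 3*j^2 - 28*j + 15*sqrt(2)*j + 84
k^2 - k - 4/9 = (k - 4/3)*(k + 1/3)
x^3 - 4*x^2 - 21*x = x*(x - 7)*(x + 3)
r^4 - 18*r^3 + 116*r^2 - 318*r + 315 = (r - 7)*(r - 5)*(r - 3)^2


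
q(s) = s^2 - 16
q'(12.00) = 24.00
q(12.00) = 128.00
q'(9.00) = 18.00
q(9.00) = 65.00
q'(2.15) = 4.30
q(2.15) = -11.38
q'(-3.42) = -6.84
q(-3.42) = -4.30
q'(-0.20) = -0.40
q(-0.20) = -15.96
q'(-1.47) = -2.94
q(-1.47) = -13.84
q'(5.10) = 10.20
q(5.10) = 10.01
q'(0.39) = 0.78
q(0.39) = -15.85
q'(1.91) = 3.82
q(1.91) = -12.35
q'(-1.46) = -2.92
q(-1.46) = -13.87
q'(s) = 2*s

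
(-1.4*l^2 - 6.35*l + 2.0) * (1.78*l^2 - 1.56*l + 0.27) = -2.492*l^4 - 9.119*l^3 + 13.088*l^2 - 4.8345*l + 0.54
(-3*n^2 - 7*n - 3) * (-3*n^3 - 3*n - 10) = 9*n^5 + 21*n^4 + 18*n^3 + 51*n^2 + 79*n + 30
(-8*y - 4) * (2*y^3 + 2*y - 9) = -16*y^4 - 8*y^3 - 16*y^2 + 64*y + 36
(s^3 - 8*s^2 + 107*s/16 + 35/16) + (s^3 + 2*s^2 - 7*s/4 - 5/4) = 2*s^3 - 6*s^2 + 79*s/16 + 15/16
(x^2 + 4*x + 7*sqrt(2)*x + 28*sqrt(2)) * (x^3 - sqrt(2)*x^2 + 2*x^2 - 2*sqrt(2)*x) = x^5 + 6*x^4 + 6*sqrt(2)*x^4 - 6*x^3 + 36*sqrt(2)*x^3 - 84*x^2 + 48*sqrt(2)*x^2 - 112*x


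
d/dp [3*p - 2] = 3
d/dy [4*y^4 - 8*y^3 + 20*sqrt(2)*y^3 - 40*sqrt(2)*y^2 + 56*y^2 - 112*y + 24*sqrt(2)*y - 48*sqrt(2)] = 16*y^3 - 24*y^2 + 60*sqrt(2)*y^2 - 80*sqrt(2)*y + 112*y - 112 + 24*sqrt(2)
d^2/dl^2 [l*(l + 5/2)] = 2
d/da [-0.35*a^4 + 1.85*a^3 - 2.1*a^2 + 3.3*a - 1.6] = -1.4*a^3 + 5.55*a^2 - 4.2*a + 3.3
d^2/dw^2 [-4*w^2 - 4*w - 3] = -8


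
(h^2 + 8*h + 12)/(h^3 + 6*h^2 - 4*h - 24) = 1/(h - 2)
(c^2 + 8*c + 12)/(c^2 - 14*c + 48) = (c^2 + 8*c + 12)/(c^2 - 14*c + 48)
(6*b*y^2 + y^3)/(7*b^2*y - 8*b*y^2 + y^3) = y*(6*b + y)/(7*b^2 - 8*b*y + y^2)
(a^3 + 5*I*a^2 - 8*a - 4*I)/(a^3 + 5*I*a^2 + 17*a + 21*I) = (a^2 + 4*I*a - 4)/(a^2 + 4*I*a + 21)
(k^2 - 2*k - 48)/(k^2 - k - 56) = (k + 6)/(k + 7)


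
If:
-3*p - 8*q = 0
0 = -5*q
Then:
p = 0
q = 0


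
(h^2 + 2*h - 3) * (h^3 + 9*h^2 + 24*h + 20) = h^5 + 11*h^4 + 39*h^3 + 41*h^2 - 32*h - 60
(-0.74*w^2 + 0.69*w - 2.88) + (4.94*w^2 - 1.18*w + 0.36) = 4.2*w^2 - 0.49*w - 2.52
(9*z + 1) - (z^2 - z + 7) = -z^2 + 10*z - 6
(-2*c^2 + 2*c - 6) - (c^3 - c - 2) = -c^3 - 2*c^2 + 3*c - 4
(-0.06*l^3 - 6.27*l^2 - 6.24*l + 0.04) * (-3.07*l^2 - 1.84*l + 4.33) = 0.1842*l^5 + 19.3593*l^4 + 30.4338*l^3 - 15.7903*l^2 - 27.0928*l + 0.1732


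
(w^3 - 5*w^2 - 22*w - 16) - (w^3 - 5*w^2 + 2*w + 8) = -24*w - 24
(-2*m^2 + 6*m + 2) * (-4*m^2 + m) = 8*m^4 - 26*m^3 - 2*m^2 + 2*m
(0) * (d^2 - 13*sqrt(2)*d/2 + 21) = 0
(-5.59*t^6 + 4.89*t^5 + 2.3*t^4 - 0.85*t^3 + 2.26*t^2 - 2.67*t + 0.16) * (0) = 0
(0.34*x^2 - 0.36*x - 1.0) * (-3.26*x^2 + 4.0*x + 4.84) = -1.1084*x^4 + 2.5336*x^3 + 3.4656*x^2 - 5.7424*x - 4.84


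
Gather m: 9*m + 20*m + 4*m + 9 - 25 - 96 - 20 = 33*m - 132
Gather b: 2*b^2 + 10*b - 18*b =2*b^2 - 8*b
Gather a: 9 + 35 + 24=68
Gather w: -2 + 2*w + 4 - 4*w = 2 - 2*w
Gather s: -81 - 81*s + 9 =-81*s - 72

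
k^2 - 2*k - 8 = (k - 4)*(k + 2)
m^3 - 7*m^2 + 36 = (m - 6)*(m - 3)*(m + 2)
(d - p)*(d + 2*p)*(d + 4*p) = d^3 + 5*d^2*p + 2*d*p^2 - 8*p^3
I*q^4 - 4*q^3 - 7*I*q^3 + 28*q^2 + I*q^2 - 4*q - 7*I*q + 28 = (q - 7)*(q + I)*(q + 4*I)*(I*q + 1)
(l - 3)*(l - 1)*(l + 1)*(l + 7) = l^4 + 4*l^3 - 22*l^2 - 4*l + 21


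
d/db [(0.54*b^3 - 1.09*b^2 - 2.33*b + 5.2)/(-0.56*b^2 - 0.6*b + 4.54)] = (-0.3024*b^4 - 0.648*b^3 + 6.704*b^2 - 4.0732*b - 7.4582)/(0.3136*b^4 + 0.672*b^3 - 4.7248*b^2 - 5.448*b + 20.6116)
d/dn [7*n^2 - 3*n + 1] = 14*n - 3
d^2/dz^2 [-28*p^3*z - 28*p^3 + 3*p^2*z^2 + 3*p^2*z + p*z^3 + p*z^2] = 2*p*(3*p + 3*z + 1)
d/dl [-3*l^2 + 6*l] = 6 - 6*l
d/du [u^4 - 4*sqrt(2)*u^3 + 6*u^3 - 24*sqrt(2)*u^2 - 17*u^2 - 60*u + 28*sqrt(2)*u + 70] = 4*u^3 - 12*sqrt(2)*u^2 + 18*u^2 - 48*sqrt(2)*u - 34*u - 60 + 28*sqrt(2)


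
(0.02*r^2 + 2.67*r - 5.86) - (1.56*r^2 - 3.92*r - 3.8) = -1.54*r^2 + 6.59*r - 2.06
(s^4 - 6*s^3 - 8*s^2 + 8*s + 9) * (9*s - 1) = 9*s^5 - 55*s^4 - 66*s^3 + 80*s^2 + 73*s - 9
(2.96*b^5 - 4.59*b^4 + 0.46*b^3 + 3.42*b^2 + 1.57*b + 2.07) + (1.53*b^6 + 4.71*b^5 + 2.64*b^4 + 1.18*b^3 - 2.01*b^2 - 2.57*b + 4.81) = 1.53*b^6 + 7.67*b^5 - 1.95*b^4 + 1.64*b^3 + 1.41*b^2 - 1.0*b + 6.88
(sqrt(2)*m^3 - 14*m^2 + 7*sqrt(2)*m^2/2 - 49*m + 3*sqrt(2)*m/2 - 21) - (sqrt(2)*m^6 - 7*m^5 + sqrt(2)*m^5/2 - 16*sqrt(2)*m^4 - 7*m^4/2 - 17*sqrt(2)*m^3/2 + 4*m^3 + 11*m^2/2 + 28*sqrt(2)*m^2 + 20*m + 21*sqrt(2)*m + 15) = -sqrt(2)*m^6 - sqrt(2)*m^5/2 + 7*m^5 + 7*m^4/2 + 16*sqrt(2)*m^4 - 4*m^3 + 19*sqrt(2)*m^3/2 - 49*sqrt(2)*m^2/2 - 39*m^2/2 - 69*m - 39*sqrt(2)*m/2 - 36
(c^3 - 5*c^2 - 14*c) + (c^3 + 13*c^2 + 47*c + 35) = 2*c^3 + 8*c^2 + 33*c + 35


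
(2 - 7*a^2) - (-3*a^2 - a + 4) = -4*a^2 + a - 2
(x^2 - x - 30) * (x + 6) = x^3 + 5*x^2 - 36*x - 180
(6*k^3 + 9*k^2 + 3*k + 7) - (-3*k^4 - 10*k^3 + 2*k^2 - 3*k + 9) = 3*k^4 + 16*k^3 + 7*k^2 + 6*k - 2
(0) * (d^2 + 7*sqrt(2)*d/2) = 0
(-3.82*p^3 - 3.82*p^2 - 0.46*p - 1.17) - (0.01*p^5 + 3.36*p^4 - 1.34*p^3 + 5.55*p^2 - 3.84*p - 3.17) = -0.01*p^5 - 3.36*p^4 - 2.48*p^3 - 9.37*p^2 + 3.38*p + 2.0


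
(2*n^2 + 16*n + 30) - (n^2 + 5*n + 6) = n^2 + 11*n + 24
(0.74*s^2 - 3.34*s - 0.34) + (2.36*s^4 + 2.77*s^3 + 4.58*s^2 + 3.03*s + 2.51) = 2.36*s^4 + 2.77*s^3 + 5.32*s^2 - 0.31*s + 2.17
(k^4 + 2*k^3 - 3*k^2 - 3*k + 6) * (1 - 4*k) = -4*k^5 - 7*k^4 + 14*k^3 + 9*k^2 - 27*k + 6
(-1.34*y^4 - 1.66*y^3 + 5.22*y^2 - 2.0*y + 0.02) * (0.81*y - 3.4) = -1.0854*y^5 + 3.2114*y^4 + 9.8722*y^3 - 19.368*y^2 + 6.8162*y - 0.068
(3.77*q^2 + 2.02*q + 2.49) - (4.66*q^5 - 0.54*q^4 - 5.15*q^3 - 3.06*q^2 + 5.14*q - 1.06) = -4.66*q^5 + 0.54*q^4 + 5.15*q^3 + 6.83*q^2 - 3.12*q + 3.55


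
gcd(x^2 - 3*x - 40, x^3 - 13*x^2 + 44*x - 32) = x - 8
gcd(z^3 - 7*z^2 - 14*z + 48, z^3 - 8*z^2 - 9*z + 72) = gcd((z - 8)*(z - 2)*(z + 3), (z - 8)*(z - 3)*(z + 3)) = z^2 - 5*z - 24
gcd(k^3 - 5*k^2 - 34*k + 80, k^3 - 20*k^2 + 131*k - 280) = k - 8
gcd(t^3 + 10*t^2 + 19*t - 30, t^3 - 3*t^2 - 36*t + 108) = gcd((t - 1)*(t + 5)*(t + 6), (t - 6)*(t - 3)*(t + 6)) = t + 6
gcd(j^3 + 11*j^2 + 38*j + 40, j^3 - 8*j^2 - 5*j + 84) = 1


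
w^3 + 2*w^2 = w^2*(w + 2)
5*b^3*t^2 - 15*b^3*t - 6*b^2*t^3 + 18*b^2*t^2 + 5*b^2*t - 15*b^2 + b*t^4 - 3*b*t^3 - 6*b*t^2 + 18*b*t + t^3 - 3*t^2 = (-5*b + t)*(-b + t)*(t - 3)*(b*t + 1)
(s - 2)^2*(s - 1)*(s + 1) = s^4 - 4*s^3 + 3*s^2 + 4*s - 4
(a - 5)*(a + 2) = a^2 - 3*a - 10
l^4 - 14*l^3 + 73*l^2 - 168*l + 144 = (l - 4)^2*(l - 3)^2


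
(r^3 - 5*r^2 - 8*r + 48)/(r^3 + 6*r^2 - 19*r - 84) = (r - 4)/(r + 7)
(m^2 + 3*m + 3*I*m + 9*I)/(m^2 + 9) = (m + 3)/(m - 3*I)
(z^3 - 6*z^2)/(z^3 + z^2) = (z - 6)/(z + 1)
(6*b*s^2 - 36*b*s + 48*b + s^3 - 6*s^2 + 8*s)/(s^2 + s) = (6*b*s^2 - 36*b*s + 48*b + s^3 - 6*s^2 + 8*s)/(s*(s + 1))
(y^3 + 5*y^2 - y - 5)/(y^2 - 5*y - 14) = (-y^3 - 5*y^2 + y + 5)/(-y^2 + 5*y + 14)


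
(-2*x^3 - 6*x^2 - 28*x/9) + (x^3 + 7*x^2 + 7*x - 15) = -x^3 + x^2 + 35*x/9 - 15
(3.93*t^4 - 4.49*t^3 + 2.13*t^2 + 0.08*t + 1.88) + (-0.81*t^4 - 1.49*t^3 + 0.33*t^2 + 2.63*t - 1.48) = 3.12*t^4 - 5.98*t^3 + 2.46*t^2 + 2.71*t + 0.4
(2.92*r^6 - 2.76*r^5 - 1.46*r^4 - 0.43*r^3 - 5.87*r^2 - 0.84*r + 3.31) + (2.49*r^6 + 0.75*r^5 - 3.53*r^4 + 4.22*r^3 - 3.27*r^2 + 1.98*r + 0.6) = 5.41*r^6 - 2.01*r^5 - 4.99*r^4 + 3.79*r^3 - 9.14*r^2 + 1.14*r + 3.91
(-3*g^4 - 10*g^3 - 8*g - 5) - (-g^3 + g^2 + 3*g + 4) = -3*g^4 - 9*g^3 - g^2 - 11*g - 9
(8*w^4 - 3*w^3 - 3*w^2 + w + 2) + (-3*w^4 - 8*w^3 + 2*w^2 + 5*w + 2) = 5*w^4 - 11*w^3 - w^2 + 6*w + 4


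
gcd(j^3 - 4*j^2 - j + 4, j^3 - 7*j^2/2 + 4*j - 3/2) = j - 1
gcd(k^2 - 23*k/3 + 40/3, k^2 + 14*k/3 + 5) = 1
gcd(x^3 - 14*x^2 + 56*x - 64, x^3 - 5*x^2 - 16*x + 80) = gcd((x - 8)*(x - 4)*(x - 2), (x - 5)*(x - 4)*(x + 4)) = x - 4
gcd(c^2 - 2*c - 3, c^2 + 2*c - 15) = c - 3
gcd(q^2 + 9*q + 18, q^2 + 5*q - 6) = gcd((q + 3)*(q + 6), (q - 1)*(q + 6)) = q + 6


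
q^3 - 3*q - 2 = (q - 2)*(q + 1)^2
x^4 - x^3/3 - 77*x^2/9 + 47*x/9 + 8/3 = (x - 8/3)*(x - 1)*(x + 1/3)*(x + 3)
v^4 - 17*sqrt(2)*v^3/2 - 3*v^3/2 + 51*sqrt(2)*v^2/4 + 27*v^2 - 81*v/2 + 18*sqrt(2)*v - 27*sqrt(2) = (v - 3/2)*(v - 6*sqrt(2))*(v - 3*sqrt(2))*(v + sqrt(2)/2)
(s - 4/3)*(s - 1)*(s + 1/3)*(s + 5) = s^4 + 3*s^3 - 85*s^2/9 + 29*s/9 + 20/9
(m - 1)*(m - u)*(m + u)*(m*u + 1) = m^4*u - m^3*u + m^3 - m^2*u^3 - m^2 + m*u^3 - m*u^2 + u^2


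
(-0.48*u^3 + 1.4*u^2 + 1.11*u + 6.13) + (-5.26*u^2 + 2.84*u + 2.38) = -0.48*u^3 - 3.86*u^2 + 3.95*u + 8.51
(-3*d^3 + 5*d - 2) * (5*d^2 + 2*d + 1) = -15*d^5 - 6*d^4 + 22*d^3 + d - 2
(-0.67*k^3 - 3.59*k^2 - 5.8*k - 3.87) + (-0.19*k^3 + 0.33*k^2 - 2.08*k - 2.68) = -0.86*k^3 - 3.26*k^2 - 7.88*k - 6.55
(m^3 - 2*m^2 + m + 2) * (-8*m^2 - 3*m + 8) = -8*m^5 + 13*m^4 + 6*m^3 - 35*m^2 + 2*m + 16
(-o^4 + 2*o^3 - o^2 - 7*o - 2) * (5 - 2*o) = 2*o^5 - 9*o^4 + 12*o^3 + 9*o^2 - 31*o - 10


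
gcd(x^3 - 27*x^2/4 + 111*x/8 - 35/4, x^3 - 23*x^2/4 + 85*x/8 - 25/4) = x^2 - 13*x/4 + 5/2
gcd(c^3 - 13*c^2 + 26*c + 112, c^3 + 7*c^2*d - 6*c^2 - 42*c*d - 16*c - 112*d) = c^2 - 6*c - 16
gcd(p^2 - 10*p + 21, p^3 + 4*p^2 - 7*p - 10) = 1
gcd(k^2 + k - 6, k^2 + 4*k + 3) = k + 3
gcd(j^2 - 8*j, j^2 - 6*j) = j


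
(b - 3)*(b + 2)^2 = b^3 + b^2 - 8*b - 12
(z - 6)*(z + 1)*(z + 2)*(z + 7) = z^4 + 4*z^3 - 37*z^2 - 124*z - 84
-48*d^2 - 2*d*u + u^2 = (-8*d + u)*(6*d + u)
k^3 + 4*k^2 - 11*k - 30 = (k - 3)*(k + 2)*(k + 5)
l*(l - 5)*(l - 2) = l^3 - 7*l^2 + 10*l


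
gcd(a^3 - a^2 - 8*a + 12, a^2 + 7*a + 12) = a + 3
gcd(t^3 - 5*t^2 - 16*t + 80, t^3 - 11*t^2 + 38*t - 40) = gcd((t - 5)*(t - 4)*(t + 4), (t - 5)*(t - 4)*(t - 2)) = t^2 - 9*t + 20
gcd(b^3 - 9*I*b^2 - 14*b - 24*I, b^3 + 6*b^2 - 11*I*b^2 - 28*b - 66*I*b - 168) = b - 4*I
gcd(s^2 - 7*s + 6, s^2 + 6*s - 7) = s - 1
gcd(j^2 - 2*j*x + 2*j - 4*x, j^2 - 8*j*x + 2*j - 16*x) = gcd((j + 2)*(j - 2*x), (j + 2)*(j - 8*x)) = j + 2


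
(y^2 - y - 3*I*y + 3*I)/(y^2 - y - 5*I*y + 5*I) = (y - 3*I)/(y - 5*I)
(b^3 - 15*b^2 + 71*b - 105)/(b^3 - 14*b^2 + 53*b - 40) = (b^2 - 10*b + 21)/(b^2 - 9*b + 8)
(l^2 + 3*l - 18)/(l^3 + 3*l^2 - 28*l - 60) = (l - 3)/(l^2 - 3*l - 10)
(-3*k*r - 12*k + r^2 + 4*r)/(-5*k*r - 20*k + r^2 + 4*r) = (-3*k + r)/(-5*k + r)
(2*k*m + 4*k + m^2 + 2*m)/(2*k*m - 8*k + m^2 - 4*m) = (m + 2)/(m - 4)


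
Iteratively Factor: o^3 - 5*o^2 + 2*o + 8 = (o + 1)*(o^2 - 6*o + 8) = (o - 4)*(o + 1)*(o - 2)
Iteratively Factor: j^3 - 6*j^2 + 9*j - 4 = (j - 4)*(j^2 - 2*j + 1) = (j - 4)*(j - 1)*(j - 1)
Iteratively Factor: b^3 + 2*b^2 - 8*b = (b + 4)*(b^2 - 2*b) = (b - 2)*(b + 4)*(b)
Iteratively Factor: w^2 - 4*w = (w)*(w - 4)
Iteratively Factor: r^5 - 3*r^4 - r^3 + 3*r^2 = (r)*(r^4 - 3*r^3 - r^2 + 3*r) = r*(r - 1)*(r^3 - 2*r^2 - 3*r) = r*(r - 3)*(r - 1)*(r^2 + r) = r^2*(r - 3)*(r - 1)*(r + 1)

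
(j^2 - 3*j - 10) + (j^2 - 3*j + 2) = 2*j^2 - 6*j - 8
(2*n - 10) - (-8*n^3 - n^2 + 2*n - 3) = 8*n^3 + n^2 - 7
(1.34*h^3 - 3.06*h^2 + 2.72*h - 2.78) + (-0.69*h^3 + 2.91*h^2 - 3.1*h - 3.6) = 0.65*h^3 - 0.15*h^2 - 0.38*h - 6.38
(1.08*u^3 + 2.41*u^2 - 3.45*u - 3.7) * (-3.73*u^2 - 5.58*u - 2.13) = -4.0284*u^5 - 15.0157*u^4 - 2.8797*u^3 + 27.9187*u^2 + 27.9945*u + 7.881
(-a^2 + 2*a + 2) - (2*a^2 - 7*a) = -3*a^2 + 9*a + 2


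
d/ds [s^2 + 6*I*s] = 2*s + 6*I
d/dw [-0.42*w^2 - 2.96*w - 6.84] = -0.84*w - 2.96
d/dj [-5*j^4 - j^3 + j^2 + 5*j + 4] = -20*j^3 - 3*j^2 + 2*j + 5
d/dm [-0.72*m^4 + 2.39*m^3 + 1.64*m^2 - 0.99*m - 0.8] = -2.88*m^3 + 7.17*m^2 + 3.28*m - 0.99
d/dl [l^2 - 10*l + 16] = 2*l - 10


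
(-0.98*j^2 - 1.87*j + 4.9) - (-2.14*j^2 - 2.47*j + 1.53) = 1.16*j^2 + 0.6*j + 3.37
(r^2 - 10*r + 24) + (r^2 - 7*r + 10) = 2*r^2 - 17*r + 34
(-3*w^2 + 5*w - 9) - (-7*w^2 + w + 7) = 4*w^2 + 4*w - 16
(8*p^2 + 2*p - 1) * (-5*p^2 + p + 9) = -40*p^4 - 2*p^3 + 79*p^2 + 17*p - 9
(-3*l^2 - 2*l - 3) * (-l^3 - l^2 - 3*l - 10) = 3*l^5 + 5*l^4 + 14*l^3 + 39*l^2 + 29*l + 30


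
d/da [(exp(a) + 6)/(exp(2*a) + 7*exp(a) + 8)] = (-(exp(a) + 6)*(2*exp(a) + 7) + exp(2*a) + 7*exp(a) + 8)*exp(a)/(exp(2*a) + 7*exp(a) + 8)^2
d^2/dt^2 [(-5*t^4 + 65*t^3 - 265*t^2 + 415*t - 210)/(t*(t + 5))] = 10*(-t^6 - 15*t^5 - 75*t^4 + 673*t^3 - 126*t^2 - 630*t - 1050)/(t^3*(t^3 + 15*t^2 + 75*t + 125))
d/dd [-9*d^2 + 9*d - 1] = 9 - 18*d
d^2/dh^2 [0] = 0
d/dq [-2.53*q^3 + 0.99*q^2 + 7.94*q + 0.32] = -7.59*q^2 + 1.98*q + 7.94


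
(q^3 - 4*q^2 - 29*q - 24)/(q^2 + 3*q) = q - 7 - 8/q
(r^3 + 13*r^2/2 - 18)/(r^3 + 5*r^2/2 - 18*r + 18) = (r + 2)/(r - 2)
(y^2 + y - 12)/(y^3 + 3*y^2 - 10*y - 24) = 1/(y + 2)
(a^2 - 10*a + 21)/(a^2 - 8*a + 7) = (a - 3)/(a - 1)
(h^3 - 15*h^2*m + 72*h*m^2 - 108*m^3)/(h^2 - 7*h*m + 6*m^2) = (h^2 - 9*h*m + 18*m^2)/(h - m)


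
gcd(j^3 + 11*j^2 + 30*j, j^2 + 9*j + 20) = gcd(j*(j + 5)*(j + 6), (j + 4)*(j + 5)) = j + 5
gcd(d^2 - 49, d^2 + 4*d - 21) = d + 7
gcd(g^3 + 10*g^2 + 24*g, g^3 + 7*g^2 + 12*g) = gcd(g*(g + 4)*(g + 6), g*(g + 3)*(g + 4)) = g^2 + 4*g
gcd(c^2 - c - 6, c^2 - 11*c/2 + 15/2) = c - 3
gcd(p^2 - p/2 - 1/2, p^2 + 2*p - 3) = p - 1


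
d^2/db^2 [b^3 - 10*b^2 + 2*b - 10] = 6*b - 20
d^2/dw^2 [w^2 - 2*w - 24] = 2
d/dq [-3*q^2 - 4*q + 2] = -6*q - 4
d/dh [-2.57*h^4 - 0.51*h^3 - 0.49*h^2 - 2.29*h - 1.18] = -10.28*h^3 - 1.53*h^2 - 0.98*h - 2.29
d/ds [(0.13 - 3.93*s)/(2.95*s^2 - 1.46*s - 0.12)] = (11.5935*s^2 - 0.767*s + 0.6614)/(8.7025*s^4 - 8.614*s^3 + 1.4236*s^2 + 0.3504*s + 0.0144)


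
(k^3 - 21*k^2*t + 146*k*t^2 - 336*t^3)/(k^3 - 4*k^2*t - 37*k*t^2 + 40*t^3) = (-k^2 + 13*k*t - 42*t^2)/(-k^2 - 4*k*t + 5*t^2)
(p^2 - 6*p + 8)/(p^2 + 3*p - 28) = (p - 2)/(p + 7)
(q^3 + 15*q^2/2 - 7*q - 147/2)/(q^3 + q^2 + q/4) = 2*(2*q^3 + 15*q^2 - 14*q - 147)/(q*(4*q^2 + 4*q + 1))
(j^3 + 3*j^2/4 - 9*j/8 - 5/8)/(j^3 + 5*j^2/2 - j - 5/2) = (8*j^2 + 14*j + 5)/(4*(2*j^2 + 7*j + 5))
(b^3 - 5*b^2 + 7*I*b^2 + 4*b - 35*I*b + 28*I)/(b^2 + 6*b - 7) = (b^2 + b*(-4 + 7*I) - 28*I)/(b + 7)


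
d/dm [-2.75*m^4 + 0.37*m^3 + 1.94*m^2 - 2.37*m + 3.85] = -11.0*m^3 + 1.11*m^2 + 3.88*m - 2.37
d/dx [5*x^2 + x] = 10*x + 1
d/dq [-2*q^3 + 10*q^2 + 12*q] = -6*q^2 + 20*q + 12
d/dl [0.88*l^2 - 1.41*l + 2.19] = 1.76*l - 1.41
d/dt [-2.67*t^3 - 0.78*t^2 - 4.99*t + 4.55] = -8.01*t^2 - 1.56*t - 4.99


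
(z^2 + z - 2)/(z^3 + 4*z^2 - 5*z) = (z + 2)/(z*(z + 5))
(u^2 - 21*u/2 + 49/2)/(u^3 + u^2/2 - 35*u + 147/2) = (u - 7)/(u^2 + 4*u - 21)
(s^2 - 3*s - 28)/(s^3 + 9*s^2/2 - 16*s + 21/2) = 2*(s^2 - 3*s - 28)/(2*s^3 + 9*s^2 - 32*s + 21)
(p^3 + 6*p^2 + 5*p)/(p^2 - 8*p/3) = 3*(p^2 + 6*p + 5)/(3*p - 8)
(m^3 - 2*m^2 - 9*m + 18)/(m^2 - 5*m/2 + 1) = 2*(m^2 - 9)/(2*m - 1)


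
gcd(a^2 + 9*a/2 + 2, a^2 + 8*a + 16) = a + 4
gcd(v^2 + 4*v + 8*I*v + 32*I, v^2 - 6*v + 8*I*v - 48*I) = v + 8*I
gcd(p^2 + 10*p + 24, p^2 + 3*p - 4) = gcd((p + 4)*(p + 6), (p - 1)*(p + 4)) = p + 4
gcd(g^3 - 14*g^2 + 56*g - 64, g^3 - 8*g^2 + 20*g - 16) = g^2 - 6*g + 8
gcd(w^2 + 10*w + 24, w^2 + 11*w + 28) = w + 4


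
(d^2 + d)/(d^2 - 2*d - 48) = d*(d + 1)/(d^2 - 2*d - 48)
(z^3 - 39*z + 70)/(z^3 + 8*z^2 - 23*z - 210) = (z - 2)/(z + 6)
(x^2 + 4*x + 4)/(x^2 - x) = (x^2 + 4*x + 4)/(x*(x - 1))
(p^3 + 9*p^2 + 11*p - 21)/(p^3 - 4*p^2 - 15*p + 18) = (p + 7)/(p - 6)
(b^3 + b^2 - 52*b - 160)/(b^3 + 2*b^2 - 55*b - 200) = (b + 4)/(b + 5)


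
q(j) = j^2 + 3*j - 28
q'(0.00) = 3.00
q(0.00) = -28.00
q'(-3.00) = -3.00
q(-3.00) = -28.00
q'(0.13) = 3.26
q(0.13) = -27.59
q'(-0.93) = 1.14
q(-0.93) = -29.93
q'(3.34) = 9.68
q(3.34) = -6.82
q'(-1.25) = 0.50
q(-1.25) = -30.19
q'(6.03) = 15.06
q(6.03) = 26.45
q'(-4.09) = -5.18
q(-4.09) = -23.54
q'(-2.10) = -1.20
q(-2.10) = -29.89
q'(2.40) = 7.80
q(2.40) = -15.04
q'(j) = 2*j + 3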